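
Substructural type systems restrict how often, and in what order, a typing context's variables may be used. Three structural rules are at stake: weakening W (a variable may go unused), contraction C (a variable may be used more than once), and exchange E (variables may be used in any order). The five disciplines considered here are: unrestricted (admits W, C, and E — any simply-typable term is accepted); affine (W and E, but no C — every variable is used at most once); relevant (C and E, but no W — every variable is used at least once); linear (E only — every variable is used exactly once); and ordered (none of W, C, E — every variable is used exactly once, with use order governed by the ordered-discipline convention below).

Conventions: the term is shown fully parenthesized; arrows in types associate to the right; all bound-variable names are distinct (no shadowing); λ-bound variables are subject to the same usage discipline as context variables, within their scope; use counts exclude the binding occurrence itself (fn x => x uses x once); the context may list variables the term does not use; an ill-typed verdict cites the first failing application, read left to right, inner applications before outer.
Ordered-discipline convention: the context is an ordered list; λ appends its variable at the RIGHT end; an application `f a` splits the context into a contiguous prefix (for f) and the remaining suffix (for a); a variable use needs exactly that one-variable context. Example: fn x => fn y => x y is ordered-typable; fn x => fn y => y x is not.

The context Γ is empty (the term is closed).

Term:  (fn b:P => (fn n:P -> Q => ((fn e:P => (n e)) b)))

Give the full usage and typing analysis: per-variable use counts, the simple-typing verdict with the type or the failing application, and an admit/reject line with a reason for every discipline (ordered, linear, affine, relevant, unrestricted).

variable uses: b (λ-bound): 1; n (λ-bound): 1; e (λ-bound): 1
uses in reading order: n, e, b
typing: the term checks, with type P -> (P -> Q) -> Q
ordered: ✗, use order n, e, b needs exchange
linear: ✓, single use per variable (b, n, e)
affine: ✓, no duplicate uses among b, n, e
relevant: ✓, every one of b, n, e appears
unrestricted: ✓, well-typed at P -> (P -> Q) -> Q; no restrictions here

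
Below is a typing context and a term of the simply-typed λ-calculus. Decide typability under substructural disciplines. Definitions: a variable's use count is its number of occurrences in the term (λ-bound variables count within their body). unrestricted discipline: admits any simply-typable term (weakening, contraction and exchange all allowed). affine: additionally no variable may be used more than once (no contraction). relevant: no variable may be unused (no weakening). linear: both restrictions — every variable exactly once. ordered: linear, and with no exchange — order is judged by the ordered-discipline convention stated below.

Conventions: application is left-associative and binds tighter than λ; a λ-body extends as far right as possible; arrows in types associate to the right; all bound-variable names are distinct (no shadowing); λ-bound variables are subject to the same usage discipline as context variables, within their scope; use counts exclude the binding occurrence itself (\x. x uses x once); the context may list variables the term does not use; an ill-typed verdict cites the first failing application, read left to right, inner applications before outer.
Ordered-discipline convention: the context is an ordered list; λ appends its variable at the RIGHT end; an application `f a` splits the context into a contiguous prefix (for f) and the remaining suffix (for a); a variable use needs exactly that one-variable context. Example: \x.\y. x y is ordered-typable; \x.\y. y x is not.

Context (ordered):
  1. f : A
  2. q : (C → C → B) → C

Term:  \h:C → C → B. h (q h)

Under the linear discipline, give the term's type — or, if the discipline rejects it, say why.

not well-typed under linear — uses contraction: h ×2; unused: f — weakening required
use counts: f ×0, q ×1, h (bound) ×2
left-to-right use order: h, q, h
typing: ✓ — (C → C → B) → C → B
summary: ordered ✗; linear ✗; affine ✗; relevant ✗; unrestricted ✓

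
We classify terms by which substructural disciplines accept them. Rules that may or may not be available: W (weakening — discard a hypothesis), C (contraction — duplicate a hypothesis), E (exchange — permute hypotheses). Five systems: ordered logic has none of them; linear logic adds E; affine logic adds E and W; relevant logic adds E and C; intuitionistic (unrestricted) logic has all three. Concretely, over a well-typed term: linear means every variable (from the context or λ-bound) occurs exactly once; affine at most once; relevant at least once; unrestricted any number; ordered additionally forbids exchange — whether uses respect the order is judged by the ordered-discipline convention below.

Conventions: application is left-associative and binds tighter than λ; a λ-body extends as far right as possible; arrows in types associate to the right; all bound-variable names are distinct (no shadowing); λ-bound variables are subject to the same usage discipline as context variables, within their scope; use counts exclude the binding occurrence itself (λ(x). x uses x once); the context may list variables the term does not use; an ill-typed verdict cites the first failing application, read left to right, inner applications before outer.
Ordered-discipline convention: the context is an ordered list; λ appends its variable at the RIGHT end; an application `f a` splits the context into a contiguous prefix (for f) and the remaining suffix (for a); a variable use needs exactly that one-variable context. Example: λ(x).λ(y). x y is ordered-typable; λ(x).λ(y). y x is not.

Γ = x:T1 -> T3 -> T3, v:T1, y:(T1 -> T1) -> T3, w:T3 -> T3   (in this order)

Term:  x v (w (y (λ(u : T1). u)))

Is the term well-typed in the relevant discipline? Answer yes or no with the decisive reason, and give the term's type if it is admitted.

yes — none of x, v, y, w, u goes unused; term : T3
use counts: x: 1×, v: 1×, y: 1×, w: 1×, u (bound): 1×
use order (left to right): x, v, w, y, u
typing: well-typed at T3
across the five disciplines: ordered ✗ · linear ✓ · affine ✓ · relevant ✓ · unrestricted ✓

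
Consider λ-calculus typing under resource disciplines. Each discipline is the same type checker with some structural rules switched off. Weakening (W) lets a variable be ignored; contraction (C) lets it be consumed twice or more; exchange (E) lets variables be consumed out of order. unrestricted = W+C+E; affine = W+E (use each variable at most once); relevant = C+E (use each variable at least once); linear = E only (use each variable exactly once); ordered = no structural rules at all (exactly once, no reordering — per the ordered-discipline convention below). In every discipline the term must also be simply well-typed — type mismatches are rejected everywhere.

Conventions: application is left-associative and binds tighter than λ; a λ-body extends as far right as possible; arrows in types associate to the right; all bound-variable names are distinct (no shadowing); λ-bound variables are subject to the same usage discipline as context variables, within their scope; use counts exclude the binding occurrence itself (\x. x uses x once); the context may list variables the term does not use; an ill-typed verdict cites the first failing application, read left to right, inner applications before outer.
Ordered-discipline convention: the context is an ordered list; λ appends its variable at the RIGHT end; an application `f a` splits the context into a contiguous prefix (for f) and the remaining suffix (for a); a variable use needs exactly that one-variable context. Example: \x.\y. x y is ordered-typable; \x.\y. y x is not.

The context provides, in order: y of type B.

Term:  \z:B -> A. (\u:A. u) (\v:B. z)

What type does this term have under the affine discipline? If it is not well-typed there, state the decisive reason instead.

not well-typed under affine — fails simple typing
counts: y ×0, z (bound) ×1, u (bound) ×1, v (bound) ×0
left-to-right use order: u, z
typing: ill-typed: an argument B -> B -> A mismatches the expected A
across the five disciplines: ordered ✗; linear ✗; affine ✗; relevant ✗; unrestricted ✗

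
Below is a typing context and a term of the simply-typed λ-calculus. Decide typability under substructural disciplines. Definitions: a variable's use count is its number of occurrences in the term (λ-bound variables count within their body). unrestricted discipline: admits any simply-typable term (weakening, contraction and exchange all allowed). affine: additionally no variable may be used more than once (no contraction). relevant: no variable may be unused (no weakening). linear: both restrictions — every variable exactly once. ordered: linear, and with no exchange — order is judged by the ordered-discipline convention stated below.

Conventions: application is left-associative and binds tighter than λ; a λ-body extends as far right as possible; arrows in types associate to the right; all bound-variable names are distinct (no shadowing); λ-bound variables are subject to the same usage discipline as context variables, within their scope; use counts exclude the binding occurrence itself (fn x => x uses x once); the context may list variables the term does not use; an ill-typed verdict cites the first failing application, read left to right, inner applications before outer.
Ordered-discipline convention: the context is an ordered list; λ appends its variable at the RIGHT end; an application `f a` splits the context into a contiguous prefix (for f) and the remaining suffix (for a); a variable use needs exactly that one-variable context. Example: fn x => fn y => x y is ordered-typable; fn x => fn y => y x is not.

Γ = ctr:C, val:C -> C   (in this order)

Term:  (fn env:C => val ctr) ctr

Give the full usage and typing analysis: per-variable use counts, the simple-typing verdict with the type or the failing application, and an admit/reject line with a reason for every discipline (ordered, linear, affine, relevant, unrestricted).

usage: ctr ×2; val ×1; env [bound] ×0
order of uses: val, ctr, ctr
typing: the term checks, with type C
ordered: ✗ — needs contraction — ctr ×2; env left unused
linear: ✗ — needs contraction — ctr ×2; env left unused
affine: ✗ — needs contraction — ctr ×2
relevant: ✗ — env left unused
unrestricted: ✓ — well-typed at C; no restrictions here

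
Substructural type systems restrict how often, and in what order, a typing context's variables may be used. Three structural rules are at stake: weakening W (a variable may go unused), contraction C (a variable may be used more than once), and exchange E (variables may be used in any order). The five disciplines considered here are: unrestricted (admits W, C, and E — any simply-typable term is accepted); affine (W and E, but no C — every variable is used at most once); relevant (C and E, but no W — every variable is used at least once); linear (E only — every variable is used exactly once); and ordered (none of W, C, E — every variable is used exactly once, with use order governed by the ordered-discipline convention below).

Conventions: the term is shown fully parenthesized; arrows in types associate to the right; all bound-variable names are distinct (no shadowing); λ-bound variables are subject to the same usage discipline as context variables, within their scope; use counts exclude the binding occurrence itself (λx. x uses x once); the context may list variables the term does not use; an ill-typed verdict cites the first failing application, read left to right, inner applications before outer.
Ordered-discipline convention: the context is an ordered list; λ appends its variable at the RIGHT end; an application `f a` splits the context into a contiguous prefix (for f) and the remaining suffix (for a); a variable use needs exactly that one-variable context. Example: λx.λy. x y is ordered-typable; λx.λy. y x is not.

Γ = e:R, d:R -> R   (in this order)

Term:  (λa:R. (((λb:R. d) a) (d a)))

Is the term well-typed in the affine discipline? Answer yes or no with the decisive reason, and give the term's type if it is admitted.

no — d ×2, a ×2 used more than once (contraction)
usage: e: 0, d: 2, a (bound): 2, b (bound): 0
uses in reading order: d, a, d, a
typing: ✓ — R -> R
summary: ordered ✗, linear ✗, affine ✗, relevant ✗, unrestricted ✓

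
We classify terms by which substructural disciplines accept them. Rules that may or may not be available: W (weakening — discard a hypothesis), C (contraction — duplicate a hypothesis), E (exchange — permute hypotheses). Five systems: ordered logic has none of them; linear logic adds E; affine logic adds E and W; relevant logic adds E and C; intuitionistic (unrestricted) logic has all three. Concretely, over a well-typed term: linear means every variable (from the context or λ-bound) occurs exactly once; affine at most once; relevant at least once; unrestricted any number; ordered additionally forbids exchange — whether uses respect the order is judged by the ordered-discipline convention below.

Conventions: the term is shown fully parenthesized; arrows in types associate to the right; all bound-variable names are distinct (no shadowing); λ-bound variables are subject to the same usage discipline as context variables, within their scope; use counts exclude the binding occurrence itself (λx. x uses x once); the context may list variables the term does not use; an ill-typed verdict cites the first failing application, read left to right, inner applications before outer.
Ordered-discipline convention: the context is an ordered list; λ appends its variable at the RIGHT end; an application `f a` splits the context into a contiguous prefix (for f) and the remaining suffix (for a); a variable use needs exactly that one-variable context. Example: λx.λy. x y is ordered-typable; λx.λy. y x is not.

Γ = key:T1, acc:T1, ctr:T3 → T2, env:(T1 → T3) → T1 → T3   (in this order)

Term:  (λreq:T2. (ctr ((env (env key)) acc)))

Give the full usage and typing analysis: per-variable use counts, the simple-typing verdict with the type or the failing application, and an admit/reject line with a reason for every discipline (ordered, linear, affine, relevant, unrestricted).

use counts: key: 1×, acc: 1×, ctr: 1×, env: 2×, req [bound]: 0×
uses in reading order: ctr, env, env, key, acc
typing: ill-typed: an application expects T1 → T3 but receives T1
ordered: ✗, a type mismatch blocks all five
linear: ✗, the type mismatch rejects it
affine: ✗, not simply typable
relevant: ✗, fails simple typing
unrestricted: ✗, a type mismatch blocks all five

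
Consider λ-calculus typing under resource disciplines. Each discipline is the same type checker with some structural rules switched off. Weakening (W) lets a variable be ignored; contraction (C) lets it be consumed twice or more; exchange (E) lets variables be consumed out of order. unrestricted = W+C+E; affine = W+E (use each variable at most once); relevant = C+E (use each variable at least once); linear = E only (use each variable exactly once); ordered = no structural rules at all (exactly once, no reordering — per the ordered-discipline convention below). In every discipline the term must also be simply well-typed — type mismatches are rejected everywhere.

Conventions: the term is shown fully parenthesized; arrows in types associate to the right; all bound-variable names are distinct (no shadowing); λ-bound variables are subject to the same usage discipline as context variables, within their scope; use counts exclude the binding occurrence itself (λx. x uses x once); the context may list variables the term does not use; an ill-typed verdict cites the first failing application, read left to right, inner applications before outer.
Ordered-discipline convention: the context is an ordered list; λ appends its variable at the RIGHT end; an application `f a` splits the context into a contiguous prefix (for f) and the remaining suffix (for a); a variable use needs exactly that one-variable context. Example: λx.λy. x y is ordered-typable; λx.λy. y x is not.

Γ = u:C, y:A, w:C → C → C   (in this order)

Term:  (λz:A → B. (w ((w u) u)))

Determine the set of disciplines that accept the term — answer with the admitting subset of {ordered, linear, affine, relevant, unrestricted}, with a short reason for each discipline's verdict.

admitting disciplines: unrestricted
variable uses: u: 2, y: 0, w: 2, z [bound]: 0
uses in reading order: w, w, u, u
typing: ✓ — (A → B) → C → C
ordered: ✗, u ×2, w ×2 used more than once (contraction); y, z left unused
linear: ✗, u ×2, w ×2 used more than once (contraction); y, z left unused
affine: ✗, u ×2, w ×2 used more than once (contraction)
relevant: ✗, y, z left unused
unrestricted: ✓, type-checks ((A → B) → C → C) and nothing is barred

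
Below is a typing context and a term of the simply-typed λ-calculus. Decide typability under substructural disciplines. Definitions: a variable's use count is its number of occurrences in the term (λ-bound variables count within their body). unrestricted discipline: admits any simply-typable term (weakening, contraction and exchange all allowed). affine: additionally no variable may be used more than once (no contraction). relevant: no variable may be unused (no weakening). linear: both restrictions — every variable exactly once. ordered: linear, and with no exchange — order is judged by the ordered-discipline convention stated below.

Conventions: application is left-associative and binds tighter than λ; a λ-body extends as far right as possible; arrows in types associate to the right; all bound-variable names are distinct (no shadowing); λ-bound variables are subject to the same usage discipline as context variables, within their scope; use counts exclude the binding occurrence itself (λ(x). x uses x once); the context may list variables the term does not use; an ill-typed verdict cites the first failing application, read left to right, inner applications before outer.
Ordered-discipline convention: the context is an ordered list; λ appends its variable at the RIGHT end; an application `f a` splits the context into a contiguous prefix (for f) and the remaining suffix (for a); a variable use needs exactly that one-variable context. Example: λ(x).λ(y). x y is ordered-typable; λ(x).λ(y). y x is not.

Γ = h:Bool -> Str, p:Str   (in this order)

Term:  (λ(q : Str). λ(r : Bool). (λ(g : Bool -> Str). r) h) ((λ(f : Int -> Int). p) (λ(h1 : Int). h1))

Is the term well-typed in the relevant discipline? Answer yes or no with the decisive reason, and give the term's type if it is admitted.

no — needs weakening: q, g, f unused
variable uses: h: 1, p: 1, q (bound): 0, r (bound): 1, g (bound): 0, f (bound): 0, h1 (bound): 1
use order (left to right): r, h, p, h1
typing: the term checks, with type Bool -> Bool
across the five disciplines: ordered ✗ | linear ✗ | affine ✓ | relevant ✗ | unrestricted ✓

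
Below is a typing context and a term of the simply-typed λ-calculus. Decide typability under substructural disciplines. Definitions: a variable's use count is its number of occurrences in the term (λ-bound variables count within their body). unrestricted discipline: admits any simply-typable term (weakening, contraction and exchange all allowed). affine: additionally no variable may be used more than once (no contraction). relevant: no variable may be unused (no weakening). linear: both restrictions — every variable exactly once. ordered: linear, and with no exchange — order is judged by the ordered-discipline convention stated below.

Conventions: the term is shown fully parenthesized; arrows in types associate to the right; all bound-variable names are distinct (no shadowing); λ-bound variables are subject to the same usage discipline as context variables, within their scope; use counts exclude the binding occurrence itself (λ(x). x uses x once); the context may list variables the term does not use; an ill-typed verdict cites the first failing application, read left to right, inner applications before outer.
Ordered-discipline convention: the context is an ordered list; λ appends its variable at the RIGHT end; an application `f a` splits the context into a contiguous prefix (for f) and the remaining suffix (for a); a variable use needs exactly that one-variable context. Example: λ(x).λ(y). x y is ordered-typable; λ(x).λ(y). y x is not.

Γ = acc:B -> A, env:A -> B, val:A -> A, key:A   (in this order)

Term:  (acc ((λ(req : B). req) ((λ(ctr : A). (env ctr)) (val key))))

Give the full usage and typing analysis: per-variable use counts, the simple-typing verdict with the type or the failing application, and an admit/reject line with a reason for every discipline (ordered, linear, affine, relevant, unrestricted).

use counts: acc=1; env=1; val=1; key=1; req (bound)=1; ctr (bound)=1
use order (left to right): acc, req, env, ctr, val, key
typing: well-typed at A
ordered: ✓, one use each (acc, env, val, key, req, ctr); ordered split holds
linear: ✓, each of acc, env, val, key, req, ctr used exactly once
affine: ✓, none of acc, env, val, key, req, ctr used more than once
relevant: ✓, none of acc, env, val, key, req, ctr goes unused
unrestricted: ✓, simply typable at A; W, C, E all held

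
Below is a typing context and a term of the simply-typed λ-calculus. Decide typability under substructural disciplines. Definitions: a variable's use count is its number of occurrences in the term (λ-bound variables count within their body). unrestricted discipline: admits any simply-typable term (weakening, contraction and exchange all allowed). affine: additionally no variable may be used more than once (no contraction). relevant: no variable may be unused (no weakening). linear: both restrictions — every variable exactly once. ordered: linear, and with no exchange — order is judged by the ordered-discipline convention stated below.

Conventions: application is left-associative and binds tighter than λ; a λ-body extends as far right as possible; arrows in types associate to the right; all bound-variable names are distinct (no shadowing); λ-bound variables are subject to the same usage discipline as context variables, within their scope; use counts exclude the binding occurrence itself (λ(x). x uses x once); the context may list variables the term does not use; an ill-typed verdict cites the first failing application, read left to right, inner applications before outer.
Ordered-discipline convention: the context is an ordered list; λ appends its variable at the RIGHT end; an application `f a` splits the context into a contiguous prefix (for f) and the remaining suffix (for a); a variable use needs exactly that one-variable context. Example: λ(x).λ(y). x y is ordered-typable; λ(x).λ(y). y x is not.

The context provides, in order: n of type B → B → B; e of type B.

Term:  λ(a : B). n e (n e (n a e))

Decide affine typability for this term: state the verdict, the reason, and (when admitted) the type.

no — needs contraction — n ×3, e ×3
counts: n=3; e=3; a (bound)=1
left-to-right use order: n, e, n, e, n, a, e
typing: the term checks, with type B → B
all disciplines: ordered ✗; linear ✗; affine ✗; relevant ✓; unrestricted ✓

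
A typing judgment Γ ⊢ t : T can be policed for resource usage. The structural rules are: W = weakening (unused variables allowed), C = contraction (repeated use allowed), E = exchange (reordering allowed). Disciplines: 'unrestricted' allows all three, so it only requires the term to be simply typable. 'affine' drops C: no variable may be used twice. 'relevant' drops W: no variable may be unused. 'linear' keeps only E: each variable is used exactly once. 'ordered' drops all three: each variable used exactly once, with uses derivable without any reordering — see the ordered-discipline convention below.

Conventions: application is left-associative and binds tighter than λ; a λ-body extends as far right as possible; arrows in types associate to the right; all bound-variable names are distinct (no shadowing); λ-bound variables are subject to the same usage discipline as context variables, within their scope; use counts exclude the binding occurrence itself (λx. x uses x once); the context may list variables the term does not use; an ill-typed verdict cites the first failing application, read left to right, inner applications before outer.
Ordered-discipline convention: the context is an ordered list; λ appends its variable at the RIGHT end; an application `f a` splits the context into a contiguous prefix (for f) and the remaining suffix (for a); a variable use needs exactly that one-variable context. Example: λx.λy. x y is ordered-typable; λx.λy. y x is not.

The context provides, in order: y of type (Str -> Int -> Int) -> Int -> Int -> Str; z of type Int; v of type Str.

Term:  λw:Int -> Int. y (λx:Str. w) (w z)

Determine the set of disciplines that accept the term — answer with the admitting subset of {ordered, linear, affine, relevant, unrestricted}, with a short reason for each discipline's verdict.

admitting disciplines: unrestricted
counts: y: 1, z: 1, v: 0, w (bound): 2, x (bound): 0
use order (left to right): y, w, w, z
typing: the term checks, with type (Int -> Int) -> Int -> Str
ordered: ✗, needs contraction — w ×2; needs weakening: v, x unused
linear: ✗, needs contraction — w ×2; needs weakening: v, x unused
affine: ✗, needs contraction — w ×2
relevant: ✗, needs weakening: v, x unused
unrestricted: ✓, simply typable at (Int -> Int) -> Int -> Str; W, C, E all held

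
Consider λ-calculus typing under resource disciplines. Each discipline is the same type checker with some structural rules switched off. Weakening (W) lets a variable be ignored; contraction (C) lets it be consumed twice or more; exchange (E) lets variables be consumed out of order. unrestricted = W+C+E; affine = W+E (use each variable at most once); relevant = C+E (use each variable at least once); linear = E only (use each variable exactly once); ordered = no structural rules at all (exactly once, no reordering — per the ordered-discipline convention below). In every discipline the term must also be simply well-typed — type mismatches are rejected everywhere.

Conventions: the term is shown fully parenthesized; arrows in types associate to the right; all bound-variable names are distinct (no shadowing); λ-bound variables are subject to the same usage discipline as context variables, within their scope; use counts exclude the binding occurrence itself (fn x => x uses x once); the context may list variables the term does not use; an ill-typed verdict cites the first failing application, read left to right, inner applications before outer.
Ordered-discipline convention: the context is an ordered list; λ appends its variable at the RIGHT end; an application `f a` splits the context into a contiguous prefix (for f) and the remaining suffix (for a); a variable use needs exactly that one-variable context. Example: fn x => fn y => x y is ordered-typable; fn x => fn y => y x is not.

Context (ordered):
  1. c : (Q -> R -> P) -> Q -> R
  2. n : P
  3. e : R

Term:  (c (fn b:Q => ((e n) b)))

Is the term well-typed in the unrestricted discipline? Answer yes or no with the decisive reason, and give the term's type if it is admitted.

no — fails simple typing
variable uses: c: 1; n: 1; e: 1; b (bound): 1
uses in reading order: c, e, n, b
typing: ill-typed: can't apply a value of type R
across the five disciplines: ordered ✗ | linear ✗ | affine ✗ | relevant ✗ | unrestricted ✗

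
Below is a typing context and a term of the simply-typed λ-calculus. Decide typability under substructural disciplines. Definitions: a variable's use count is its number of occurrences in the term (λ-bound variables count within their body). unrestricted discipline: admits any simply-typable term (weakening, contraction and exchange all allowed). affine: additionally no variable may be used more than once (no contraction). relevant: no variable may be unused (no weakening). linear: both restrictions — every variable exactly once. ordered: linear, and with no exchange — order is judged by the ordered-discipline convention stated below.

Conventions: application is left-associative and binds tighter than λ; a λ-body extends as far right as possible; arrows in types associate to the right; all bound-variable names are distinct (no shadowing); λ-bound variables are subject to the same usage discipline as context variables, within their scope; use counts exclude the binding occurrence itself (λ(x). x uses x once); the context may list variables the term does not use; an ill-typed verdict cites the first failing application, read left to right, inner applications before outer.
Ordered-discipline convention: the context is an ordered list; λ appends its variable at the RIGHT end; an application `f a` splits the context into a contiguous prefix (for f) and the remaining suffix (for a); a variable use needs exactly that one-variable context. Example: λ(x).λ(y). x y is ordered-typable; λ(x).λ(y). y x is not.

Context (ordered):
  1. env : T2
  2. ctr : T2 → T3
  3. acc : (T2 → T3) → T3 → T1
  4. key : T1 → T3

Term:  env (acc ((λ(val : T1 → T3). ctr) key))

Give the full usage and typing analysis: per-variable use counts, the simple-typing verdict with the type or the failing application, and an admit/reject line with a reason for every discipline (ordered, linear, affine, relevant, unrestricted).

use counts: env: 1, ctr: 1, acc: 1, key: 1, val [bound]: 0
left-to-right use order: env, acc, ctr, key
typing: ill-typed: non-arrow in function slot: T2
ordered: ✗, fails simple typing
linear: ✗, a type mismatch blocks all five
affine: ✗, the type mismatch rejects it
relevant: ✗, not simply typable
unrestricted: ✗, fails simple typing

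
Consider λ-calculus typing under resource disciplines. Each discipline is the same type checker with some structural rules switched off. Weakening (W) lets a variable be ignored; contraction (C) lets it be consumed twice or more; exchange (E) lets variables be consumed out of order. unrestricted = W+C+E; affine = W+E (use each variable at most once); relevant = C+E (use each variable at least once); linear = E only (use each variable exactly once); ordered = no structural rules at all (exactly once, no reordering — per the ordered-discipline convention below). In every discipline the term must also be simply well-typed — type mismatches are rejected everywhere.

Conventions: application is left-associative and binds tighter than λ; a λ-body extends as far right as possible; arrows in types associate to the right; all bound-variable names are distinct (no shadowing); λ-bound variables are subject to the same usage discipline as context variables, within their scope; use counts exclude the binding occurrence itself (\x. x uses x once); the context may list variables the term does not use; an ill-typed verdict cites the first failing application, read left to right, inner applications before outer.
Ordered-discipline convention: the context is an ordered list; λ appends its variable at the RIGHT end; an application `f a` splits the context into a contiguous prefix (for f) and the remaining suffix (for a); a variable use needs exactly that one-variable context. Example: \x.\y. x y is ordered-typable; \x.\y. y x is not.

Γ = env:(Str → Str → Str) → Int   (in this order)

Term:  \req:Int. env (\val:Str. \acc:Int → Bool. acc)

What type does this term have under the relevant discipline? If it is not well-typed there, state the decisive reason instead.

not well-typed under relevant — fails simple typing
usage: env=1, req (bound)=0, val (bound)=0, acc (bound)=1
uses in reading order: env, acc
typing: ill-typed: argument of type Str → (Int → Bool) → Int → Bool where Str → Str → Str is required
summary: ordered ✗ · linear ✗ · affine ✗ · relevant ✗ · unrestricted ✗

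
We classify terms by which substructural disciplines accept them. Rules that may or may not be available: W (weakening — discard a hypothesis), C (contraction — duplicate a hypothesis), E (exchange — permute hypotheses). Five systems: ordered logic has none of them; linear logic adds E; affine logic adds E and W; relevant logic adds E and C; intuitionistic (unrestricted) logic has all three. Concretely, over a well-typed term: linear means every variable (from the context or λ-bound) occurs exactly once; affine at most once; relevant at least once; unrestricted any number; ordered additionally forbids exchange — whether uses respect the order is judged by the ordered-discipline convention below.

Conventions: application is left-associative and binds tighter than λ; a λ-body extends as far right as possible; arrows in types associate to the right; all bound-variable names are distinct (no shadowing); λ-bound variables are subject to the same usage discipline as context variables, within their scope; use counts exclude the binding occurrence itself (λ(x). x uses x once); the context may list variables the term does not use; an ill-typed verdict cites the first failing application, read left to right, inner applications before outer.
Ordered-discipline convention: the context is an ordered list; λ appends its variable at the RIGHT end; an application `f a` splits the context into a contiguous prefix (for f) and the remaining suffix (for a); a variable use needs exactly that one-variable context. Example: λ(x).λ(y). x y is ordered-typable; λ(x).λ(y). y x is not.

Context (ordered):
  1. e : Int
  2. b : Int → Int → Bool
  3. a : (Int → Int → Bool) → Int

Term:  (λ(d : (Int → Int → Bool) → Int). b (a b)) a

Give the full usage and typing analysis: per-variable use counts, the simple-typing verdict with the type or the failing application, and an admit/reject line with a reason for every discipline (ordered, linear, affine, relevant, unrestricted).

counts: e ×0; b ×2; a ×2; d [bound] ×0
uses in reading order: b, a, b, a
typing: well-typed — term : Int → Bool
ordered: ✗, needs contraction — b ×2, a ×2; needs weakening: e, d unused
linear: ✗, needs contraction — b ×2, a ×2; needs weakening: e, d unused
affine: ✗, needs contraction — b ×2, a ×2
relevant: ✗, needs weakening: e, d unused
unrestricted: ✓, simply typable at Int → Bool; W, C, E all held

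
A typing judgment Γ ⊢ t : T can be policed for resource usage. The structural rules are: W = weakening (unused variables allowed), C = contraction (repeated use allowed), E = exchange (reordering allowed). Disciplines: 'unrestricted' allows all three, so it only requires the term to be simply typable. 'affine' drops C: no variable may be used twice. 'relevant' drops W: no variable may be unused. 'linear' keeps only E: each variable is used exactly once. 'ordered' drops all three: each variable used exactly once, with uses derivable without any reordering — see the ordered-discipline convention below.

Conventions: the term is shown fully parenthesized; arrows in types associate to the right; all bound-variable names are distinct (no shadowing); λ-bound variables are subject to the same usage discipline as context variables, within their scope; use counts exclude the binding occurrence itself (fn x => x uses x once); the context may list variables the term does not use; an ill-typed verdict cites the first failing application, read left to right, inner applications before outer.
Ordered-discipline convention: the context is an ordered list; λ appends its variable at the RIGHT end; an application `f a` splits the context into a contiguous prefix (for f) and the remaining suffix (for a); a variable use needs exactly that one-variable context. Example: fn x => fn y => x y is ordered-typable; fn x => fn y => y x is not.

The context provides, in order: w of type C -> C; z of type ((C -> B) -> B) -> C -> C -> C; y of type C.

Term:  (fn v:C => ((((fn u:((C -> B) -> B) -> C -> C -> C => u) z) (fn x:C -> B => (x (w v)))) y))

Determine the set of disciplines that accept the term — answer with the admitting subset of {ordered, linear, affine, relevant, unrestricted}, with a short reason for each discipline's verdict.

admitted by: linear, affine, relevant, unrestricted
counts: w ×1; z ×1; y ×1; v (λ-bound) ×1; u (λ-bound) ×1; x (λ-bound) ×1
uses in reading order: u, z, x, w, v, y
typing: well-typed — term : C -> C -> C
ordered: ✗ — needs exchange: uses follow u, z, x, w, v, y
linear: ✓ — exactly-once usage across w, z, y, v, u, x
affine: ✓ — none of w, z, y, v, u, x used more than once
relevant: ✓ — none of w, z, y, v, u, x goes unused
unrestricted: ✓ — type-checks (C -> C -> C) and nothing is barred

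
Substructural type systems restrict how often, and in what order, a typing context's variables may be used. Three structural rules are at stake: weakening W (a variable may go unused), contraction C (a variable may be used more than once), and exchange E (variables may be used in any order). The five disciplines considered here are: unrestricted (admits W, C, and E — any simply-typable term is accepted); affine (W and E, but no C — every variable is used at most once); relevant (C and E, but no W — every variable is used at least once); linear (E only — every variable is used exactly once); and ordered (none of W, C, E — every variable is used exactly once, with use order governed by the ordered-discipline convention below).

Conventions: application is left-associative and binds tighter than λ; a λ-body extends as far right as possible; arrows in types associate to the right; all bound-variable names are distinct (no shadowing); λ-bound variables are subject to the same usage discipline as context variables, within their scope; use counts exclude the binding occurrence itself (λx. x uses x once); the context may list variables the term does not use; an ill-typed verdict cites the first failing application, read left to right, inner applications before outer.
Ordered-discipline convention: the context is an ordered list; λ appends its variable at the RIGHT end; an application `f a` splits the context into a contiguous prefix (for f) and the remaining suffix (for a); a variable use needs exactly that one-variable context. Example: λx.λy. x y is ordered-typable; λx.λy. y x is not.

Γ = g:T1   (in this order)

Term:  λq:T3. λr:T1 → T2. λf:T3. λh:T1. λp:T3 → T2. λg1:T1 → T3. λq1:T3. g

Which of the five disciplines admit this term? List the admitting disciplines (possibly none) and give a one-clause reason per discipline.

admitted by: affine, unrestricted
use counts: g: 1, q (bound): 0, r (bound): 0, f (bound): 0, h (bound): 0, p (bound): 0, g1 (bound): 0, q1 (bound): 0
order of uses: g
typing: well-typed at T3 → (T1 → T2) → T3 → T1 → (T3 → T2) → (T1 → T3) → T3 → T1
ordered: ✗ — q, r, f, h, p, g1, q1 left unused
linear: ✗ — q, r, f, h, p, g1, q1 left unused
affine: ✓ — g, q, r, f, h, p, g1, q1: no repeats, contraction unneeded
relevant: ✗ — q, r, f, h, p, g1, q1 left unused
unrestricted: ✓ — type-checks (T3 → (T1 → T2) → T3 → T1 → (T3 → T2) → (T1 → T3) → T3 → T1) and nothing is barred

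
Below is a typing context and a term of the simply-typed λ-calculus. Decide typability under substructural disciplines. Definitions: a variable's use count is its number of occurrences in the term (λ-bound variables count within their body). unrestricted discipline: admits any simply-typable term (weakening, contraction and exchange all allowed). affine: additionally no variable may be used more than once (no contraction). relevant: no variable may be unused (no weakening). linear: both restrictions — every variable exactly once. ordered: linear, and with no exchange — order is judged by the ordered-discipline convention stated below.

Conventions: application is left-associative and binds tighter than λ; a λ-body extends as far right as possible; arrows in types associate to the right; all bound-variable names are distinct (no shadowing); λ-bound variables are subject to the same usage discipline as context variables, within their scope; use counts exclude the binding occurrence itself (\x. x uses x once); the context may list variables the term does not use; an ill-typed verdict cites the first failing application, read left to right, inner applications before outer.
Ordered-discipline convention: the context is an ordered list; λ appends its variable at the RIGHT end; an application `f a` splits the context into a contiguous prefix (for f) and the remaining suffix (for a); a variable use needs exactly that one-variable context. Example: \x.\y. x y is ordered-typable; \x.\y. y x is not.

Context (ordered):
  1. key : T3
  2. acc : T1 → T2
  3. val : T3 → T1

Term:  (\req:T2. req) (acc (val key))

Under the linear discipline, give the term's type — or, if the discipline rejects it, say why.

term : T2
variable uses: key: 1; acc: 1; val: 1; req [bound]: 1
uses in reading order: req, acc, val, key
typing: the term checks, with type T2
all disciplines: ordered ✗ | linear ✓ | affine ✓ | relevant ✓ | unrestricted ✓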